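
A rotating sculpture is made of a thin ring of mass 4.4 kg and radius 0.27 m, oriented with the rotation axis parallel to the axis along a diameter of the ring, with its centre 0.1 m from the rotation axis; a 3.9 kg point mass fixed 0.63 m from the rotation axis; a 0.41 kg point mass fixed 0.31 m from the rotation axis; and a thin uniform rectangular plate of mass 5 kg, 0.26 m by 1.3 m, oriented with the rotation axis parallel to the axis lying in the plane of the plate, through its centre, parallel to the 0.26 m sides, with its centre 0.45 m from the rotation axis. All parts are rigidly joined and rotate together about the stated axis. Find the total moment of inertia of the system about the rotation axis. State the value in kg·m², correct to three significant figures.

3.51

Thin ring: I_cm = (1/2)MR² = (1/2)(4.4)(0.27)² = 0.16038 kg·m²; centre at d = 0.1 m, so I = I_cm + Md² gives I = 0.16038 + (4.4)(0.1)² = 0.20438 kg·m².
Point mass: I_cm = 0; centre at d = 0.63 m, so I = I_cm + Md² gives I = 0 + (3.9)(0.63)² = 1.5479 kg·m².
Point mass: I_cm = 0; centre at d = 0.31 m, so I = I_cm + Md² gives I = 0 + (0.41)(0.31)² = 0.039401 kg·m².
Rectangular plate: I_cm = (1/12)Mb² = (1/12)(5)(1.3)² = 0.70417 kg·m²; centre at d = 0.45 m, so I = I_cm + Md² gives I = 0.70417 + (5)(0.45)² = 1.7167 kg·m².
Total I = 0.20438 + 1.5479 + 0.039401 + 1.7167 = 3.5084 kg·m².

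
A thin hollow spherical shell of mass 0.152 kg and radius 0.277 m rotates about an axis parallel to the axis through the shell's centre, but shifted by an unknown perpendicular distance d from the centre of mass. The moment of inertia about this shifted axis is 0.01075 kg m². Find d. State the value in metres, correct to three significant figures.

About the centre-of-mass axis, I_cm = (2/3)MR² = (2/3)(0.152)(0.277)² = 0.0077752 kg m².
Parallel axis theorem: I = I_cm + Md², so Md² = 0.01075 − 0.0077752 = 0.0029748 kg m².
d = √(0.0029748 / 0.152) = 0.1399 m.

0.140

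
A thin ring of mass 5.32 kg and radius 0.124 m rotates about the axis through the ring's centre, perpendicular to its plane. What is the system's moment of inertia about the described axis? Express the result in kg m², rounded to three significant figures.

0.0818

I_cm = MR² = (5.32)(0.124)² = 0.0818 kg m²; axis through the centre, so I = 0.0818 kg m².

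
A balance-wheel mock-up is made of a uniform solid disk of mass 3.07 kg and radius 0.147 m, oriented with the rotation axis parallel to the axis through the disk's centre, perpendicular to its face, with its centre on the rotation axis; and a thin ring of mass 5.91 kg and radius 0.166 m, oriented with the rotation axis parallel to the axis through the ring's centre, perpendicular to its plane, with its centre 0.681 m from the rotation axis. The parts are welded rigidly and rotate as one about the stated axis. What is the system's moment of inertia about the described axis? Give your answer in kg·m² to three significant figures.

2.94

Solid disk: I_cm = (1/2)MR² = (1/2)(3.07)(0.147)² = 0.03317 kg·m²; axis through the centre, so I = 0.03317 kg·m².
Thin ring: I_cm = MR² = (5.91)(0.166)² = 0.16286 kg·m²; centre at d = 0.681 m, so I = I_cm + Md² gives I = 0.16286 + (5.91)(0.681)² = 2.9037 kg·m².
Total I = 0.03317 + 2.9037 = 2.9369 kg·m².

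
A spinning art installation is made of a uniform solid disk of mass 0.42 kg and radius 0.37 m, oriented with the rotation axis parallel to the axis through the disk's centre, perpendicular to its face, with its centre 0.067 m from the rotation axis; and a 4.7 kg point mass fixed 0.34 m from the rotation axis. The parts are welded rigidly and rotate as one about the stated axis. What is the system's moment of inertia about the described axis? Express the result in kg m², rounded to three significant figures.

Solid disk: I_cm = (1/2)MR² = (1/2)(0.42)(0.37)² = 0.028749 kg m²; centre at d = 0.067 m, so the parallel axis theorem gives I = 0.028749 + (0.42)(0.067)² = 0.030634 kg m².
Point mass: I_cm = 0; centre at d = 0.34 m, so the parallel axis theorem gives I = 0 + (4.7)(0.34)² = 0.54332 kg m².
Total I = 0.030634 + 0.54332 = 0.57395 kg m².

0.574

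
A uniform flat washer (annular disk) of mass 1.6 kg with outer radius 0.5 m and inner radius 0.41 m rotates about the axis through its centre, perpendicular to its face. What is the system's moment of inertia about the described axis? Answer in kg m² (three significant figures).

I_cm = (1/2)M(R²+r²) = (1/2)(1.6)[(0.5)² + (0.41)²] = 0.33448 kg m²; axis through the centre, so I = 0.33448 kg m².

0.334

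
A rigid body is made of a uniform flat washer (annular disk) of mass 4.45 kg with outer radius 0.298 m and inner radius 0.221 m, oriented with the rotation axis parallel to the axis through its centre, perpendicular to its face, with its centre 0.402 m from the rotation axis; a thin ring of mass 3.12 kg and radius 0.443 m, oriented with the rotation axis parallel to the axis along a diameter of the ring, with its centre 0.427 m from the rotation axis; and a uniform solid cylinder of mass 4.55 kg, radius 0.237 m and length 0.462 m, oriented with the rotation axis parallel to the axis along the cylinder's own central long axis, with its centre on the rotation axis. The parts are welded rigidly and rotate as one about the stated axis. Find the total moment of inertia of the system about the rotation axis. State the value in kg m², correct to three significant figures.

Annular disk: I_cm = (1/2)M(R²+r²) = (1/2)(4.45)[(0.298)² + (0.221)²] = 0.30626 kg m²; centre at d = 0.402 m, so I = I_cm + Md² gives I = 0.30626 + (4.45)(0.402)² = 1.0254 kg m².
Thin ring: I_cm = (1/2)MR² = (1/2)(3.12)(0.443)² = 0.30615 kg m²; centre at d = 0.427 m, so I = I_cm + Md² gives I = 0.30615 + (3.12)(0.427)² = 0.87501 kg m².
Solid cylinder: I_cm = (1/2)MR² = (1/2)(4.55)(0.237)² = 0.12778 kg m²; axis through the centre, so I = 0.12778 kg m².
Total I = 1.0254 + 0.87501 + 0.12778 = 2.0282 kg m².

2.03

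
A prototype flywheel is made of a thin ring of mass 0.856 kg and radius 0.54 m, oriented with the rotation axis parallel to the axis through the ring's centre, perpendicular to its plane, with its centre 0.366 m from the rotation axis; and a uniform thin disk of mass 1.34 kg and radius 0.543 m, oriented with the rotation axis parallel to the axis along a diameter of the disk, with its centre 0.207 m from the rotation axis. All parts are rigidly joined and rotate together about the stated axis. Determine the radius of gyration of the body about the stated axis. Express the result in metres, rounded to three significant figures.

Thin ring: I_cm = MR² = (0.856)(0.54)² = 0.24961 kg m^2; centre at d = 0.366 m, so I = I_cm + Md² gives I = 0.24961 + (0.856)(0.366)² = 0.36428 kg m^2.
Thin disk: I_cm = (1/4)MR² = (1/4)(1.34)(0.543)² = 0.098774 kg m^2; centre at d = 0.207 m, so I = I_cm + Md² gives I = 0.098774 + (1.34)(0.207)² = 0.15619 kg m^2.
Total I = 0.52047 kg m^2; total mass M = 2.196 kg.
k = √(I/M) = √(0.52047/2.196) = 0.48683 m.

0.487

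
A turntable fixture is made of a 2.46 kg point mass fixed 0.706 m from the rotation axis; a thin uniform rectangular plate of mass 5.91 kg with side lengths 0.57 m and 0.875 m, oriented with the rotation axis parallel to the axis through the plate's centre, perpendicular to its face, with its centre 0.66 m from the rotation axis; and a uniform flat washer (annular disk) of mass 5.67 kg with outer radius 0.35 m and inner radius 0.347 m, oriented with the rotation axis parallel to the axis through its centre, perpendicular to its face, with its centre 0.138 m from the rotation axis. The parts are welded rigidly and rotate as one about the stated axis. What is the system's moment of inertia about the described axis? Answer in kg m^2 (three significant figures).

Point mass: I_cm = 0; centre at d = 0.706 m, so I = I_cm + Md² gives I = 0 + (2.46)(0.706)² = 1.2262 kg m^2.
Rectangular plate: I_cm = (1/12)M(a²+b²) = (1/12)(5.91)[(0.57)² + (0.875)²] = 0.53708 kg m^2; centre at d = 0.66 m, so I = I_cm + Md² gives I = 0.53708 + (5.91)(0.66)² = 3.1115 kg m^2.
Annular disk: I_cm = (1/2)M(R²+r²) = (1/2)(5.67)[(0.35)² + (0.347)²] = 0.68865 kg m^2; centre at d = 0.138 m, so I = I_cm + Md² gives I = 0.68865 + (5.67)(0.138)² = 0.79663 kg m^2.
Total I = 1.2262 + 3.1115 + 0.79663 = 5.1343 kg m^2.

5.13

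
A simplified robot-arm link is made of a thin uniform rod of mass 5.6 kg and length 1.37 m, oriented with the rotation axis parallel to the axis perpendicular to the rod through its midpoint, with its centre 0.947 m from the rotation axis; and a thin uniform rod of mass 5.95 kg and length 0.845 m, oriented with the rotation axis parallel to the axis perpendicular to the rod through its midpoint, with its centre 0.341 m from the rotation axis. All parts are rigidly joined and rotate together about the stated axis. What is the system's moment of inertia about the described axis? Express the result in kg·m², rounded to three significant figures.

6.94

Thin rod: I_cm = (1/12)ML² = (1/12)(5.6)(1.37)² = 0.87589 kg·m²; centre at d = 0.947 m, so I = I_cm + Md² gives I = 0.87589 + (5.6)(0.947)² = 5.898 kg·m².
Thin rod: I_cm = (1/12)ML² = (1/12)(5.95)(0.845)² = 0.35404 kg·m²; centre at d = 0.341 m, so I = I_cm + Md² gives I = 0.35404 + (5.95)(0.341)² = 1.0459 kg·m².
Total I = 5.898 + 1.0459 = 6.9439 kg·m².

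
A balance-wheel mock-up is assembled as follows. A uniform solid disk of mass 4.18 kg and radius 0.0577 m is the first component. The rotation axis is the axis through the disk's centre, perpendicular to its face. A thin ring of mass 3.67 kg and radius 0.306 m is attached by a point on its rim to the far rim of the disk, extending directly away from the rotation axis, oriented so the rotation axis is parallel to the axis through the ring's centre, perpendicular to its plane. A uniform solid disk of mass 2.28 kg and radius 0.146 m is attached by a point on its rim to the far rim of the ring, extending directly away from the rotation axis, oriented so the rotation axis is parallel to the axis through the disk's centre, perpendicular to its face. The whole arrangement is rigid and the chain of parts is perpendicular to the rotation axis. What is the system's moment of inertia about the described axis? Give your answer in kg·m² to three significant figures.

Solid disk: I_cm = (1/2)MR² = (1/2)(4.18)(0.0577)² = 0.0069582 kg·m²; axis through the centre, so I = 0.0069582 kg·m².
Thin ring: I_cm = MR² = (3.67)(0.306)² = 0.34364 kg·m²; centre at d = 0.0577 + 0.306 = 0.3637 m, so I = I_cm + Md² gives I = 0.34364 + (3.67)(0.3637)² = 0.8291 kg·m².
Solid disk: I_cm = (1/2)MR² = (1/2)(2.28)(0.146)² = 0.0243 kg·m²; centre at d = 0.0577 + 0.306 + 0.306 + 0.146 = 0.8157 m, so I = I_cm + Md² gives I = 0.0243 + (2.28)(0.8157)² = 1.5413 kg·m².
Total I = 0.0069582 + 0.8291 + 1.5413 = 2.3774 kg·m².

2.38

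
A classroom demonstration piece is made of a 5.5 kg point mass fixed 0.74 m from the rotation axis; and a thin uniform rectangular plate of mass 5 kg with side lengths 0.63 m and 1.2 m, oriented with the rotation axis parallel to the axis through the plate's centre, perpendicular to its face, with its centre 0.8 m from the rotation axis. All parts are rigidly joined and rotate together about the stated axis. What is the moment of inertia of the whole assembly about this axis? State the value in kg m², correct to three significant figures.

6.98

Point mass: I_cm = 0; centre at d = 0.74 m, so I = I_cm + Md² gives I = 0 + (5.5)(0.74)² = 3.0118 kg m².
Rectangular plate: I_cm = (1/12)M(a²+b²) = (1/12)(5)[(0.63)² + (1.2)²] = 0.76537 kg m²; centre at d = 0.8 m, so I = I_cm + Md² gives I = 0.76537 + (5)(0.8)² = 3.9654 kg m².
Total I = 3.0118 + 3.9654 = 6.9772 kg m².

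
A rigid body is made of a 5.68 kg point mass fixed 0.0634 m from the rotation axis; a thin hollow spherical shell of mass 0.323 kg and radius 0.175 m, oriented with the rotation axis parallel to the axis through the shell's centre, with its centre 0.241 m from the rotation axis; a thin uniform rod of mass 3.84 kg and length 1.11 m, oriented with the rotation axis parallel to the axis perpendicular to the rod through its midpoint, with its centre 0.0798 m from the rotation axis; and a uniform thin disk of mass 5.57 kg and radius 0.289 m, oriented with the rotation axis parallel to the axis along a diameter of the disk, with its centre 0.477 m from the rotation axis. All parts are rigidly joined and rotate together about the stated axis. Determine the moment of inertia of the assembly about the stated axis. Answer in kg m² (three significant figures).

1.85

Point mass: I_cm = 0; centre at d = 0.0634 m, so the parallel axis theorem gives I = 0 + (5.68)(0.0634)² = 0.022831 kg m².
Spherical shell: I_cm = (2/3)MR² = (2/3)(0.323)(0.175)² = 0.0065946 kg m²; centre at d = 0.241 m, so the parallel axis theorem gives I = 0.0065946 + (0.323)(0.241)² = 0.025355 kg m².
Thin rod: I_cm = (1/12)ML² = (1/12)(3.84)(1.11)² = 0.39427 kg m²; centre at d = 0.0798 m, so the parallel axis theorem gives I = 0.39427 + (3.84)(0.0798)² = 0.41873 kg m².
Thin disk: I_cm = (1/4)MR² = (1/4)(5.57)(0.289)² = 0.1163 kg m²; centre at d = 0.477 m, so the parallel axis theorem gives I = 0.1163 + (5.57)(0.477)² = 1.3836 kg m².
Total I = 0.022831 + 0.025355 + 0.41873 + 1.3836 = 1.8506 kg m².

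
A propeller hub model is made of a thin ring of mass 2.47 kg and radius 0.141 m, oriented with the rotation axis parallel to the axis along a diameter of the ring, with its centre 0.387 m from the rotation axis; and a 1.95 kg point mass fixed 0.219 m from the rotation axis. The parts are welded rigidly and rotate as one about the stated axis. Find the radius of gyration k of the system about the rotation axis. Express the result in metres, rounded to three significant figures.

0.332

Thin ring: I_cm = (1/2)MR² = (1/2)(2.47)(0.141)² = 0.024553 kg m²; centre at d = 0.387 m, so the parallel axis theorem gives I = 0.024553 + (2.47)(0.387)² = 0.39448 kg m².
Point mass: I_cm = 0; centre at d = 0.219 m, so the parallel axis theorem gives I = 0 + (1.95)(0.219)² = 0.093524 kg m².
Total I = 0.48801 kg m²; total mass M = 4.42 kg.
k = √(I/M) = √(0.48801/4.42) = 0.33228 m.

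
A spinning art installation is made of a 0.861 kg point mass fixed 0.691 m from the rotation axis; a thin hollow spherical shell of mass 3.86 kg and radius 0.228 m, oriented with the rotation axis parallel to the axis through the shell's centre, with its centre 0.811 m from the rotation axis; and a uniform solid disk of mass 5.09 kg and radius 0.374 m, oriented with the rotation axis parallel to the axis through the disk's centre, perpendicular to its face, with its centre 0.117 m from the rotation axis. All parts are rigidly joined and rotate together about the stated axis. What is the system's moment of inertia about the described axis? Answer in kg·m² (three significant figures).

Point mass: I_cm = 0; centre at d = 0.691 m, so the parallel axis theorem gives I = 0 + (0.861)(0.691)² = 0.41111 kg·m².
Spherical shell: I_cm = (2/3)MR² = (2/3)(3.86)(0.228)² = 0.13377 kg·m²; centre at d = 0.811 m, so the parallel axis theorem gives I = 0.13377 + (3.86)(0.811)² = 2.6726 kg·m².
Solid disk: I_cm = (1/2)MR² = (1/2)(5.09)(0.374)² = 0.35598 kg·m²; centre at d = 0.117 m, so the parallel axis theorem gives I = 0.35598 + (5.09)(0.117)² = 0.42566 kg·m².
Total I = 0.41111 + 2.6726 + 0.42566 = 3.5093 kg·m².

3.51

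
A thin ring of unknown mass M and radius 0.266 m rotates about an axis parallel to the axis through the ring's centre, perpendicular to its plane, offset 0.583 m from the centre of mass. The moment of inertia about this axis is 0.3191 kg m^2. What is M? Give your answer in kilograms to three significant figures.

0.777

I = I_cm + Md² = MR² + Md² = M·[1·(0.266)² + (0.583)²] = M·0.41064.
So M = 0.3191 / 0.41064 = 0.77707 kg.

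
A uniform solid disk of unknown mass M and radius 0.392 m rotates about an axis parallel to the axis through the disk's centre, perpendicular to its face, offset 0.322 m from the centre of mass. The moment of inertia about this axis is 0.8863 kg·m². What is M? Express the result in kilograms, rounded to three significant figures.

4.91

I = I_cm + Md² = (1/2)MR² + Md² = M·[0.5·(0.392)² + (0.322)²] = M·0.18052.
So M = 0.8863 / 0.18052 = 4.9098 kg.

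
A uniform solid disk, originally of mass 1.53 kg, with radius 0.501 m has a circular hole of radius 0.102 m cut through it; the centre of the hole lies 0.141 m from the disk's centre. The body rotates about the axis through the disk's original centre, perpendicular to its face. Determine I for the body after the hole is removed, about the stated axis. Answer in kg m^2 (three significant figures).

0.190

Unpierced body about its centre: I₀ = (1/2)MR² = (1/2)(1.53)(0.501)² = 0.19202 kg m^2.
The removed disk has mass m = M·(r/R)² = (1.53)(0.102/0.501)² = 0.063419 kg (same uniform areal density).
Its moment of inertia about the rotation axis (parallel-axis theorem): I_hole = (1/2)mr² + md² = (1/2)(0.063419)(0.102)² + (0.063419)(0.141)² = 0.0015907 kg m^2.
Treating the hole as negative mass, I = I₀ − I_hole = 0.19202 − 0.0015907 = 0.19043 kg m^2.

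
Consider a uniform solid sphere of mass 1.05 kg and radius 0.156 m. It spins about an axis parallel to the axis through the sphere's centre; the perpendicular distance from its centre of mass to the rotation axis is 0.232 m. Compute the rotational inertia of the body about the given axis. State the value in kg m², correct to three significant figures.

I_cm = (2/5)MR² = (2/5)(1.05)(0.156)² = 0.010221 kg m²; centre at d = 0.232 m, so I = I_cm + Md² gives I = 0.010221 + (1.05)(0.232)² = 0.066736 kg m².

0.0667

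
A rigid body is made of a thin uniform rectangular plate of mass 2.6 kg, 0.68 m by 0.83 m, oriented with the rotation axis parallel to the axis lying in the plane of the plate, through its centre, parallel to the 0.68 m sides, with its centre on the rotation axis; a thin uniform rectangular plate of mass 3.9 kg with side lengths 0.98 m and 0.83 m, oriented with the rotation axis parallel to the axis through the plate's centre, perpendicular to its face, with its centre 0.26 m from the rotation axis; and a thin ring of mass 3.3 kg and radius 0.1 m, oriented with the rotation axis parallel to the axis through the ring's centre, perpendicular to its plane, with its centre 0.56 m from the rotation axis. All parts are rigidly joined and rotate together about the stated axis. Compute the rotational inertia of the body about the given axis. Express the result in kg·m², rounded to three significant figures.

Rectangular plate: I_cm = (1/12)Mb² = (1/12)(2.6)(0.83)² = 0.14926 kg·m²; axis through the centre, so I = 0.14926 kg·m².
Rectangular plate: I_cm = (1/12)M(a²+b²) = (1/12)(3.9)[(0.98)² + (0.83)²] = 0.53602 kg·m²; centre at d = 0.26 m, so the parallel axis theorem gives I = 0.53602 + (3.9)(0.26)² = 0.79966 kg·m².
Thin ring: I_cm = MR² = (3.3)(0.1)² = 0.033 kg·m²; centre at d = 0.56 m, so the parallel axis theorem gives I = 0.033 + (3.3)(0.56)² = 1.0679 kg·m².
Total I = 0.14926 + 0.79966 + 1.0679 = 2.0168 kg·m².

2.02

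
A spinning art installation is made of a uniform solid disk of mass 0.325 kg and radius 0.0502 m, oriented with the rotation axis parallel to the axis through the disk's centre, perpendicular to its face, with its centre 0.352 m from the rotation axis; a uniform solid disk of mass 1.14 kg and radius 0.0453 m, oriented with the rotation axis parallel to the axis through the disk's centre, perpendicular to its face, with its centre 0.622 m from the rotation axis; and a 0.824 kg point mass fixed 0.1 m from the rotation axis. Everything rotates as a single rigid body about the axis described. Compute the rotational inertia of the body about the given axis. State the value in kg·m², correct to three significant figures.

0.491

Solid disk: I_cm = (1/2)MR² = (1/2)(0.325)(0.0502)² = 0.00040951 kg·m²; centre at d = 0.352 m, so I = I_cm + Md² gives I = 0.00040951 + (0.325)(0.352)² = 0.040678 kg·m².
Solid disk: I_cm = (1/2)MR² = (1/2)(1.14)(0.0453)² = 0.0011697 kg·m²; centre at d = 0.622 m, so I = I_cm + Md² gives I = 0.0011697 + (1.14)(0.622)² = 0.44222 kg·m².
Point mass: I_cm = 0; centre at d = 0.1 m, so I = I_cm + Md² gives I = 0 + (0.824)(0.1)² = 0.00824 kg·m².
Total I = 0.040678 + 0.44222 + 0.00824 = 0.49114 kg·m².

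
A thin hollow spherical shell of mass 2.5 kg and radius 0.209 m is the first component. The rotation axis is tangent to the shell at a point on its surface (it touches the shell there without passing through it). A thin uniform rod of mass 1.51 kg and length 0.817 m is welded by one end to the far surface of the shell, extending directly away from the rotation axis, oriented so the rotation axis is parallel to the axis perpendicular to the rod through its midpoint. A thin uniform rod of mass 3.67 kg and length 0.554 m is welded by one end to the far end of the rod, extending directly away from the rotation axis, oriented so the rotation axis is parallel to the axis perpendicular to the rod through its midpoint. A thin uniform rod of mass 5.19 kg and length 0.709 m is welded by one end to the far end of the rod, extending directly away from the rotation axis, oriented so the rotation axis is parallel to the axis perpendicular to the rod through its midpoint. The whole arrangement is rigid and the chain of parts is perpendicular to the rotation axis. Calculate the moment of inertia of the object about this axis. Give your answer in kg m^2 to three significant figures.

Spherical shell: I_cm = (2/3)MR² = (2/3)(2.5)(0.209)² = 0.072802 kg m^2; centre at d = 0.209 m, so the parallel axis theorem gives I = 0.072802 + (2.5)(0.209)² = 0.182 kg m^2.
Thin rod: I_cm = (1/12)ML² = (1/12)(1.51)(0.817)² = 0.083992 kg m^2; centre at d = 0.209 + 0.209 + 0.4085 = 0.8265 m, so the parallel axis theorem gives I = 0.083992 + (1.51)(0.8265)² = 1.1155 kg m^2.
Thin rod: I_cm = (1/12)ML² = (1/12)(3.67)(0.554)² = 0.093865 kg m^2; centre at d = 0.209 + 0.209 + 0.4085 + 0.4085 + 0.277 = 1.512 m, so the parallel axis theorem gives I = 0.093865 + (3.67)(1.512)² = 8.484 kg m^2.
Thin rod: I_cm = (1/12)ML² = (1/12)(5.19)(0.709)² = 0.21741 kg m^2; centre at d = 0.209 + 0.209 + 0.4085 + 0.4085 + 0.277 + 0.277 + 0.3545 = 2.1435 m, so the parallel axis theorem gives I = 0.21741 + (5.19)(2.1435)² = 24.063 kg m^2.
Total I = 0.182 + 1.1155 + 8.484 + 24.063 = 33.845 kg m^2.

33.8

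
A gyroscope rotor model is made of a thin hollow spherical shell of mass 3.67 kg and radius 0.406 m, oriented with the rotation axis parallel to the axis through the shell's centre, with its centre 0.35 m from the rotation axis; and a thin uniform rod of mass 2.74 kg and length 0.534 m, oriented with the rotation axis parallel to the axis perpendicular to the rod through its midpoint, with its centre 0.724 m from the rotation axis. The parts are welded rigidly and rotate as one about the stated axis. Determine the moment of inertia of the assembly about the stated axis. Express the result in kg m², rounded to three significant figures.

Spherical shell: I_cm = (2/3)MR² = (2/3)(3.67)(0.406)² = 0.4033 kg m²; centre at d = 0.35 m, so the parallel axis theorem gives I = 0.4033 + (3.67)(0.35)² = 0.85287 kg m².
Thin rod: I_cm = (1/12)ML² = (1/12)(2.74)(0.534)² = 0.065111 kg m²; centre at d = 0.724 m, so the parallel axis theorem gives I = 0.065111 + (2.74)(0.724)² = 1.5014 kg m².
Total I = 0.85287 + 1.5014 = 2.3542 kg m².

2.35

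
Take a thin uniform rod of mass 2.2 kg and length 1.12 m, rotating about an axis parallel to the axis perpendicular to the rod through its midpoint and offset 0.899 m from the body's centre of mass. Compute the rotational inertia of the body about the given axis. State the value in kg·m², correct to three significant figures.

2.01

I_cm = (1/12)ML² = (1/12)(2.2)(1.12)² = 0.22997 kg·m²; centre at d = 0.899 m, so the parallel axis theorem gives I = 0.22997 + (2.2)(0.899)² = 2.008 kg·m².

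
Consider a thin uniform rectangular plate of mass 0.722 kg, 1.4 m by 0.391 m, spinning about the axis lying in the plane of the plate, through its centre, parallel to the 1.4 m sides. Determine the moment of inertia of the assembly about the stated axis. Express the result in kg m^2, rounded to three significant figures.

I_cm = (1/12)Mb² = (1/12)(0.722)(0.391)² = 0.0091983 kg m^2; axis through the centre, so I = 0.0091983 kg m^2.

0.00920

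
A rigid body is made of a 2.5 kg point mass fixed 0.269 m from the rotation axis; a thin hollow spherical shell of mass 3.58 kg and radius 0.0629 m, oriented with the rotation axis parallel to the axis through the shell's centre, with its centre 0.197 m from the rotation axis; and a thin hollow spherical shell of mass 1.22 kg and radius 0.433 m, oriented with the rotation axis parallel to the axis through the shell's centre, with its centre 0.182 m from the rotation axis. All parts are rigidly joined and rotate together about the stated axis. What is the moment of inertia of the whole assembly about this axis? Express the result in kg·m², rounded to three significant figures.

0.522

Point mass: I_cm = 0; centre at d = 0.269 m, so the parallel axis theorem gives I = 0 + (2.5)(0.269)² = 0.1809 kg·m².
Spherical shell: I_cm = (2/3)MR² = (2/3)(3.58)(0.0629)² = 0.0094426 kg·m²; centre at d = 0.197 m, so the parallel axis theorem gives I = 0.0094426 + (3.58)(0.197)² = 0.14838 kg·m².
Spherical shell: I_cm = (2/3)MR² = (2/3)(1.22)(0.433)² = 0.15249 kg·m²; centre at d = 0.182 m, so the parallel axis theorem gives I = 0.15249 + (1.22)(0.182)² = 0.1929 kg·m².
Total I = 0.1809 + 0.14838 + 0.1929 = 0.52218 kg·m².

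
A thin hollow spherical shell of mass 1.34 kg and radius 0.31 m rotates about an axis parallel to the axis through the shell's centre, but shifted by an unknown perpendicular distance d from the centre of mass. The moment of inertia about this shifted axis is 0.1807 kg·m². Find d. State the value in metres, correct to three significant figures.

About the centre-of-mass axis, I_cm = (2/3)MR² = (2/3)(1.34)(0.31)² = 0.085849 kg·m².
Parallel axis theorem: I = I_cm + Md², so Md² = 0.1807 − 0.085849 = 0.094851 kg·m².
d = √(0.094851 / 1.34) = 0.26605 m.

0.266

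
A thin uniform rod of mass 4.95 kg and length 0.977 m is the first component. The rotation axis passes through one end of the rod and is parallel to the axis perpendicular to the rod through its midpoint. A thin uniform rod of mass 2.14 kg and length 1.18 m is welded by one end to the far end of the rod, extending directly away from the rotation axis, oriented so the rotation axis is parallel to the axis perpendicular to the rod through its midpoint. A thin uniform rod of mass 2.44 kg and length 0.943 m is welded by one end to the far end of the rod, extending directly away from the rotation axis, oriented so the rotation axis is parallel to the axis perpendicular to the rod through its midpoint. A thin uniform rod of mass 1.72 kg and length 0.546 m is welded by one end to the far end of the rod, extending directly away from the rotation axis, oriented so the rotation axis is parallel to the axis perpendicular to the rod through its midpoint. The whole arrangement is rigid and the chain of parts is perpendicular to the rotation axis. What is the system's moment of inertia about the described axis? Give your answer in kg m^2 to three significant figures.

43.7

Thin rod: I_cm = (1/12)ML² = (1/12)(4.95)(0.977)² = 0.39374 kg m^2; centre at d = 0.4885 m, so the parallel axis theorem gives I = 0.39374 + (4.95)(0.4885)² = 1.575 kg m^2.
Thin rod: I_cm = (1/12)ML² = (1/12)(2.14)(1.18)² = 0.24831 kg m^2; centre at d = 0.4885 + 0.4885 + 0.59 = 1.567 m, so the parallel axis theorem gives I = 0.24831 + (2.14)(1.567)² = 5.5031 kg m^2.
Thin rod: I_cm = (1/12)ML² = (1/12)(2.44)(0.943)² = 0.18081 kg m^2; centre at d = 0.4885 + 0.4885 + 0.59 + 0.59 + 0.4715 = 2.6285 m, so the parallel axis theorem gives I = 0.18081 + (2.44)(2.6285)² = 17.039 kg m^2.
Thin rod: I_cm = (1/12)ML² = (1/12)(1.72)(0.546)² = 0.04273 kg m^2; centre at d = 0.4885 + 0.4885 + 0.59 + 0.59 + 0.4715 + 0.4715 + 0.273 = 3.373 m, so the parallel axis theorem gives I = 0.04273 + (1.72)(3.373)² = 19.611 kg m^2.
Total I = 1.575 + 5.5031 + 17.039 + 19.611 = 43.728 kg m^2.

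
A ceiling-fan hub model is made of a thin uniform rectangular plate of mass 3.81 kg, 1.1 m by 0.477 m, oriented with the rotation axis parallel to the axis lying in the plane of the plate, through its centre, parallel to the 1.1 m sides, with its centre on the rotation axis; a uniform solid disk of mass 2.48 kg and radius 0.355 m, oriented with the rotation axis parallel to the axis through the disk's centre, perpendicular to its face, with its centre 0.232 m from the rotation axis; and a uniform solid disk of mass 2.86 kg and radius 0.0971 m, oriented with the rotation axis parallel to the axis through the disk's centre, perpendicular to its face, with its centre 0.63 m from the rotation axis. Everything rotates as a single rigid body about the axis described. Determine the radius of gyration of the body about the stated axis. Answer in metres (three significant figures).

0.406

Rectangular plate: I_cm = (1/12)Mb² = (1/12)(3.81)(0.477)² = 0.07224 kg m²; axis through the centre, so I = 0.07224 kg m².
Solid disk: I_cm = (1/2)MR² = (1/2)(2.48)(0.355)² = 0.15627 kg m²; centre at d = 0.232 m, so I = I_cm + Md² gives I = 0.15627 + (2.48)(0.232)² = 0.28975 kg m².
Solid disk: I_cm = (1/2)MR² = (1/2)(2.86)(0.0971)² = 0.013483 kg m²; centre at d = 0.63 m, so I = I_cm + Md² gives I = 0.013483 + (2.86)(0.63)² = 1.1486 kg m².
Total I = 1.5106 kg m²; total mass M = 9.15 kg.
k = √(I/M) = √(1.5106/9.15) = 0.40632 m.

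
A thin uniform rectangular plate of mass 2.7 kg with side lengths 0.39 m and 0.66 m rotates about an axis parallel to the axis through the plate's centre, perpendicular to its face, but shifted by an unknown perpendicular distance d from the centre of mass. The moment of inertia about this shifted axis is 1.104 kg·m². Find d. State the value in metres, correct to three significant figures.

About the centre-of-mass axis, I_cm = (1/12)M(a²+b²) = (1/12)(2.7)[(0.39)² + (0.66)²] = 0.13223 kg·m².
Parallel axis theorem: I = I_cm + Md², so Md² = 1.104 − 0.13223 = 0.97177 kg·m².
d = √(0.97177 / 2.7) = 0.59993 m.

0.600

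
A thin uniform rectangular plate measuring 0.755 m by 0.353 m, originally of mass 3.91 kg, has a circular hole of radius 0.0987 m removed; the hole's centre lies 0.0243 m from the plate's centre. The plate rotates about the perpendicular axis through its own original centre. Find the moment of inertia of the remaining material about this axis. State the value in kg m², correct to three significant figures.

Unpierced body about its centre: I₀ = (1/12)M(a²+b²) = (1/12)(3.91)[(0.755)² + (0.353)²] = 0.22633 kg m².
The removed disk has mass m = M·πr²/(ab) = (3.91)·π(0.0987)²/(0.755·0.353) = 0.44899 kg (same uniform areal density).
Its moment of inertia about the rotation axis (parallel-axis theorem): I_hole = (1/2)mr² + md² = (1/2)(0.44899)(0.0987)² + (0.44899)(0.0243)² = 0.0024521 kg m².
Treating the hole as negative mass, I = I₀ − I_hole = 0.22633 − 0.0024521 = 0.22388 kg m².

0.224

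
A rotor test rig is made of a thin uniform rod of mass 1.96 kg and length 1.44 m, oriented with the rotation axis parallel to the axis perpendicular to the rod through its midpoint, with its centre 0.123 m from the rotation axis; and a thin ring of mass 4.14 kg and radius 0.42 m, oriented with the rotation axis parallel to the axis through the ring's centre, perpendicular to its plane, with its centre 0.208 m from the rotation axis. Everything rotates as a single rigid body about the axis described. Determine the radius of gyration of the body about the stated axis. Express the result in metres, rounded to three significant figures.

0.458

Thin rod: I_cm = (1/12)ML² = (1/12)(1.96)(1.44)² = 0.33869 kg·m²; centre at d = 0.123 m, so the parallel axis theorem gives I = 0.33869 + (1.96)(0.123)² = 0.36834 kg·m².
Thin ring: I_cm = MR² = (4.14)(0.42)² = 0.7303 kg·m²; centre at d = 0.208 m, so the parallel axis theorem gives I = 0.7303 + (4.14)(0.208)² = 0.90941 kg·m².
Total I = 1.2777 kg·m²; total mass M = 6.1 kg.
k = √(I/M) = √(1.2777/6.1) = 0.45768 m.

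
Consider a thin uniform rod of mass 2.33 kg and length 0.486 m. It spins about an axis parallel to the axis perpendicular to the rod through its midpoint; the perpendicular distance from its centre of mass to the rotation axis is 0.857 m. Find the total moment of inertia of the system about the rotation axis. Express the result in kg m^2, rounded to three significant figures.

1.76

I_cm = (1/12)ML² = (1/12)(2.33)(0.486)² = 0.045861 kg m^2; centre at d = 0.857 m, so the parallel axis theorem gives I = 0.045861 + (2.33)(0.857)² = 1.7571 kg m^2.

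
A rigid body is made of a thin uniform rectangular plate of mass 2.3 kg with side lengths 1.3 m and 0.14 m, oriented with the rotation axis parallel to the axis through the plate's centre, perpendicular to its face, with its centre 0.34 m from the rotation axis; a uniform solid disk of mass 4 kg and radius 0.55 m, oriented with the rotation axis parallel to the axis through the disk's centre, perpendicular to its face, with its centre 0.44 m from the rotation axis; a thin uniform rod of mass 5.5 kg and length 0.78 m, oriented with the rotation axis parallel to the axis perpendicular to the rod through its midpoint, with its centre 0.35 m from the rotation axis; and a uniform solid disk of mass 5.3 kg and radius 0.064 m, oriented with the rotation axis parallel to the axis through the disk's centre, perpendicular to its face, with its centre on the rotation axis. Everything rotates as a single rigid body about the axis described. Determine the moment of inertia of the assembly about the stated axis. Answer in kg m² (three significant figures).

Rectangular plate: I_cm = (1/12)M(a²+b²) = (1/12)(2.3)[(1.3)² + (0.14)²] = 0.32767 kg m²; centre at d = 0.34 m, so I = I_cm + Md² gives I = 0.32767 + (2.3)(0.34)² = 0.59355 kg m².
Solid disk: I_cm = (1/2)MR² = (1/2)(4)(0.55)² = 0.605 kg m²; centre at d = 0.44 m, so I = I_cm + Md² gives I = 0.605 + (4)(0.44)² = 1.3794 kg m².
Thin rod: I_cm = (1/12)ML² = (1/12)(5.5)(0.78)² = 0.27885 kg m²; centre at d = 0.35 m, so I = I_cm + Md² gives I = 0.27885 + (5.5)(0.35)² = 0.9526 kg m².
Solid disk: I_cm = (1/2)MR² = (1/2)(5.3)(0.064)² = 0.010854 kg m²; axis through the centre, so I = 0.010854 kg m².
Total I = 0.59355 + 1.3794 + 0.9526 + 0.010854 = 2.9364 kg m².

2.94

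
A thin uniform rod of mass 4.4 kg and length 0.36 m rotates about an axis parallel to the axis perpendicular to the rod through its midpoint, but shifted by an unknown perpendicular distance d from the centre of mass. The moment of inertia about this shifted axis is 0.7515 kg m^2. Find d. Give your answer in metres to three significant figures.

About the centre-of-mass axis, I_cm = (1/12)ML² = (1/12)(4.4)(0.36)² = 0.04752 kg m^2.
Parallel axis theorem: I = I_cm + Md², so Md² = 0.7515 − 0.04752 = 0.70398 kg m^2.
d = √(0.70398 / 4.4) = 0.39999 m.

0.400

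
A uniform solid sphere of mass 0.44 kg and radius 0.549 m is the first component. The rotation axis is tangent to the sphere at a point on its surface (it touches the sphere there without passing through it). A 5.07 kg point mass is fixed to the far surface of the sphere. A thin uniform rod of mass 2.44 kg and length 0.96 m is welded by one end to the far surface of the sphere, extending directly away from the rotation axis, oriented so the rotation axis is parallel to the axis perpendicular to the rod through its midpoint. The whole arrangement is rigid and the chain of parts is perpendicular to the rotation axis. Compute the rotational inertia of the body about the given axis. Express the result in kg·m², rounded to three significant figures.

12.6

Solid sphere: I_cm = (2/5)MR² = (2/5)(0.44)(0.549)² = 0.053047 kg·m²; centre at d = 0.549 m, so I = I_cm + Md² gives I = 0.053047 + (0.44)(0.549)² = 0.18566 kg·m².
Point mass: I_cm = 0; centre at d = 0.549 + 0.549 = 1.098 m, so I = I_cm + Md² gives I = 0 + (5.07)(1.098)² = 6.1124 kg·m².
Thin rod: I_cm = (1/12)ML² = (1/12)(2.44)(0.96)² = 0.18739 kg·m²; centre at d = 0.549 + 0.549 + 0.48 = 1.578 m, so I = I_cm + Md² gives I = 0.18739 + (2.44)(1.578)² = 6.2632 kg·m².
Total I = 0.18566 + 6.1124 + 6.2632 = 12.561 kg·m².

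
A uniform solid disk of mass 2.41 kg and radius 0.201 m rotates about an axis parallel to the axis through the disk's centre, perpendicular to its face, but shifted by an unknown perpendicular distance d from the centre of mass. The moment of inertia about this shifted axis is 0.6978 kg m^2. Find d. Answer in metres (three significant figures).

0.519

About the centre-of-mass axis, I_cm = (1/2)MR² = (1/2)(2.41)(0.201)² = 0.048683 kg m^2.
Parallel axis theorem: I = I_cm + Md², so Md² = 0.6978 − 0.048683 = 0.64912 kg m^2.
d = √(0.64912 / 2.41) = 0.51898 m.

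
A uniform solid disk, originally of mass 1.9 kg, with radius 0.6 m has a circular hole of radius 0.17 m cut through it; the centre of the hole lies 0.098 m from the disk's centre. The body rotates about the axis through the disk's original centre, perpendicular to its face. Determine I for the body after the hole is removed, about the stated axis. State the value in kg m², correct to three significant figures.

0.338

Unpierced body about its centre: I₀ = (1/2)MR² = (1/2)(1.9)(0.6)² = 0.342 kg m².
The removed disk has mass m = M·(r/R)² = (1.9)(0.17/0.6)² = 0.15253 kg (same uniform areal density).
Its moment of inertia about the rotation axis (parallel-axis theorem): I_hole = (1/2)mr² + md² = (1/2)(0.15253)(0.17)² + (0.15253)(0.098)² = 0.0036689 kg m².
Treating the hole as negative mass, I = I₀ − I_hole = 0.342 − 0.0036689 = 0.33833 kg m².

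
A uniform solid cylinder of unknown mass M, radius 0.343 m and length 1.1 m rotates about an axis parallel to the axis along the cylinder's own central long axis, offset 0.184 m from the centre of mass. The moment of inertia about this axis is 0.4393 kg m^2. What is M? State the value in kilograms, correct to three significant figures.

4.74

I = I_cm + Md² = (1/2)MR² + Md² = M·[0.5·(0.343)² + (0.184)²] = M·0.09268.
So M = 0.4393 / 0.09268 = 4.7399 kg.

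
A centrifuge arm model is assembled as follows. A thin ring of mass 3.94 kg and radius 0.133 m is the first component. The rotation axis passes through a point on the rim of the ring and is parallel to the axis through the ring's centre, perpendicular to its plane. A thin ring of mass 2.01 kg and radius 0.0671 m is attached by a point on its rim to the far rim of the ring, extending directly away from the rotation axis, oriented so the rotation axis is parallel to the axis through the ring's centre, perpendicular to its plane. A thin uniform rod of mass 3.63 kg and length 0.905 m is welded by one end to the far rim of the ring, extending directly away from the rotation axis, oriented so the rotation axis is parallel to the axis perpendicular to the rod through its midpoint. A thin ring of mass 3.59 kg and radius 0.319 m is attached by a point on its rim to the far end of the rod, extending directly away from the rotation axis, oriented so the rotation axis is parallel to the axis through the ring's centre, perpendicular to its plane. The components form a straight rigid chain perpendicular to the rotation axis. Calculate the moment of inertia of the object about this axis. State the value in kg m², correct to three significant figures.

Thin ring: I_cm = MR² = (3.94)(0.133)² = 0.069695 kg m²; centre at d = 0.133 m, so I = I_cm + Md² gives I = 0.069695 + (3.94)(0.133)² = 0.13939 kg m².
Thin ring: I_cm = MR² = (2.01)(0.0671)² = 0.0090498 kg m²; centre at d = 0.133 + 0.133 + 0.0671 = 0.3331 m, so I = I_cm + Md² gives I = 0.0090498 + (2.01)(0.3331)² = 0.23207 kg m².
Thin rod: I_cm = (1/12)ML² = (1/12)(3.63)(0.905)² = 0.24776 kg m²; centre at d = 0.133 + 0.133 + 0.0671 + 0.0671 + 0.4525 = 0.8527 m, so I = I_cm + Md² gives I = 0.24776 + (3.63)(0.8527)² = 2.8871 kg m².
Thin ring: I_cm = MR² = (3.59)(0.319)² = 0.36532 kg m²; centre at d = 0.133 + 0.133 + 0.0671 + 0.0671 + 0.4525 + 0.4525 + 0.319 = 1.6242 m, so I = I_cm + Md² gives I = 0.36532 + (3.59)(1.6242)² = 9.8358 kg m².
Total I = 0.13939 + 0.23207 + 2.8871 + 9.8358 = 13.094 kg m².

13.1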